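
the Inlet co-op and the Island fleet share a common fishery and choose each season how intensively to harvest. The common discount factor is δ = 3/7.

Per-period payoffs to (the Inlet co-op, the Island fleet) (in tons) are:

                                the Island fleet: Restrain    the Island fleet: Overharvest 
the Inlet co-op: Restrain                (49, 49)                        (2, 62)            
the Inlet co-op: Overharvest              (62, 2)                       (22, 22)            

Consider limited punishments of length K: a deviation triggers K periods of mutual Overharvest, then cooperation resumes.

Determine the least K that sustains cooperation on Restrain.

2

IC: δ(1−δ^K)/(1−δ) ≥ (62−49)/(49−22) = 13/27.
With δ = 3/7: need 1 − δ^K ≥ 13/27·(1−3/7)/(3/7), i.e. δ^K ≤ 0.3580.
Since (3/7)^1 = 0.4286 and (3/7)^2 = 0.1837, the smallest such K is 2.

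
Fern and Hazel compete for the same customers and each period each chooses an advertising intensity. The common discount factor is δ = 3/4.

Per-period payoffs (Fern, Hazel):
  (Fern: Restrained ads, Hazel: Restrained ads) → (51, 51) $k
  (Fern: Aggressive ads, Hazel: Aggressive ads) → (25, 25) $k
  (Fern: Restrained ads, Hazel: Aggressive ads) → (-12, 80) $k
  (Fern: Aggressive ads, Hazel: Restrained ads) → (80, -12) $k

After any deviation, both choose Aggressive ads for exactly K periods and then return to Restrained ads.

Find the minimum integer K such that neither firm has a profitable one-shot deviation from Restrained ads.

Need Σ_{k=1}^{K} δ^k ≥ (80−51)/(51−25) = 1.1154 at δ = 3/4.
At K = 1 the sum is 0.7500 < 1.1154; at K = 2 it is 1.3125 ≥ 1.1154.
So the minimum punishment length is K = 2.

2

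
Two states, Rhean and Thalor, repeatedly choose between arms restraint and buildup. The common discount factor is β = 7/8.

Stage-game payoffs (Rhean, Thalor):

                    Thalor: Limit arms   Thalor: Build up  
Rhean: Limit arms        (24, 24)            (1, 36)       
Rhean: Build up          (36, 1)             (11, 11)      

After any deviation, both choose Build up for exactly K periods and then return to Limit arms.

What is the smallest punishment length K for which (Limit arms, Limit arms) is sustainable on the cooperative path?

No profitable deviation requires (24−11)(β+…+β^K) ≥ 36−24, i.e. β+…+β^K ≥ 12/13 ≈ 0.9231.
With β = 7/8, the partial sums are K=1: 0.8750, K=2: 1.6406.
K = 2 is the first length at which the sum reaches 0.9231.

2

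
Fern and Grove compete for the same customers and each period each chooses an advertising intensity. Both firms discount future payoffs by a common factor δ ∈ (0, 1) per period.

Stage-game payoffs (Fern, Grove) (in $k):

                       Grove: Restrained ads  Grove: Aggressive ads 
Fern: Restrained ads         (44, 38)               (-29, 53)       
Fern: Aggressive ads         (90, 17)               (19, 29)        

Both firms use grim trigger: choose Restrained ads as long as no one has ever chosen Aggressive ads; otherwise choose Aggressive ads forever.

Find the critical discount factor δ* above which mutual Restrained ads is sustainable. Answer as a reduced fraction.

46/71

Fern: cooperation gives 44 each period; deviation gives 90 once then 19 forever.
  44/(1−δ) ≥ 90 + 19δ/(1−δ) ⇒ δ ≥ 46/71.
Grove: cooperation gives 38 each period; deviation gives 53 once then 29 forever.
  δ ≥ 15/24 = 5/8.
Both must hold, so the binding constraint is Fern's: δ ≥ 46/71.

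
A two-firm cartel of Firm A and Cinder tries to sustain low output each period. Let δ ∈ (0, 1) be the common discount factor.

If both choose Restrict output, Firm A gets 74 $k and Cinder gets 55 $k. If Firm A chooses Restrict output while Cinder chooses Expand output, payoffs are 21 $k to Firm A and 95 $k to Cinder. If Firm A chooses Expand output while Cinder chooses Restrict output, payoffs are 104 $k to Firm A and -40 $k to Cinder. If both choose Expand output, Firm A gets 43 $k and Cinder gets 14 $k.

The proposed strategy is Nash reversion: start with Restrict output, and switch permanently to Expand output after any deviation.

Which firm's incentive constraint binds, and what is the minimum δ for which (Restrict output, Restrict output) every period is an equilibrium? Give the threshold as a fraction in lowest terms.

For Firm A: deviation gain 104−74 = 30, per-period punishment loss 74−43 = 31. IC gives δ ≥ 30/61.
For Cinder: gain 40, loss 41 per period, so δ ≥ 40/81.
The tighter constraint is Cinder's, so cooperation needs δ ≥ 40/81.

Cinder; δ ≥ 40/81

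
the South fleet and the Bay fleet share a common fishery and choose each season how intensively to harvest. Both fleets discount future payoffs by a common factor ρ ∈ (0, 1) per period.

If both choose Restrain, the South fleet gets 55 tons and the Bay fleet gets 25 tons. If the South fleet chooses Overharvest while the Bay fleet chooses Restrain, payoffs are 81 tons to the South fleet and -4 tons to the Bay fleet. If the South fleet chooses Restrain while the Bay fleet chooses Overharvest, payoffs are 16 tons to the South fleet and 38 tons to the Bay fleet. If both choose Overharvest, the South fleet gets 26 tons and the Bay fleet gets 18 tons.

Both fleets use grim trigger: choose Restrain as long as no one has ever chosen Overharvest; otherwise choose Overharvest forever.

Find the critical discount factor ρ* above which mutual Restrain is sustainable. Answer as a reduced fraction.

13/20

the South fleet's threshold: (81−55)/(81−26) = 26/55.
the Bay fleet's threshold: (38−25)/(38−18) = 13/20.
26/55 < 13/20, so the Bay fleet binds and ρ* = 13/20.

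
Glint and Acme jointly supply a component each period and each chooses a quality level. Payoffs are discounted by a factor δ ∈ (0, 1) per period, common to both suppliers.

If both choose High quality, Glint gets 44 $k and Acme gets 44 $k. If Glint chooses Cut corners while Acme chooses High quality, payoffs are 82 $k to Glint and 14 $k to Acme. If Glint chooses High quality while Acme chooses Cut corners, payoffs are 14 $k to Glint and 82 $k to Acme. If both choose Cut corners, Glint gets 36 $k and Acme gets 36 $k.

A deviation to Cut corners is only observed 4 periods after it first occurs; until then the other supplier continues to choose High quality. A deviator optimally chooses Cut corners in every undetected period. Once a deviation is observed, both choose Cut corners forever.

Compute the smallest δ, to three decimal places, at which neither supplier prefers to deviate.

0.953

The best deviation is to choose Cut corners for all 4 undetected periods, earning 82 each, then 36 forever once detected.
Deviation value: 82(1−δ^4)/(1−δ) + 36δ^4/(1−δ); cooperation value: 44/(1−δ).
IC: 44 ≥ 82(1−δ^4) + 36δ^4 = 82 − 46δ^4.
So δ^4 ≥ 38/46 = 19/23, giving δ ≥ (19/23)^(1/4) ≈ 0.953.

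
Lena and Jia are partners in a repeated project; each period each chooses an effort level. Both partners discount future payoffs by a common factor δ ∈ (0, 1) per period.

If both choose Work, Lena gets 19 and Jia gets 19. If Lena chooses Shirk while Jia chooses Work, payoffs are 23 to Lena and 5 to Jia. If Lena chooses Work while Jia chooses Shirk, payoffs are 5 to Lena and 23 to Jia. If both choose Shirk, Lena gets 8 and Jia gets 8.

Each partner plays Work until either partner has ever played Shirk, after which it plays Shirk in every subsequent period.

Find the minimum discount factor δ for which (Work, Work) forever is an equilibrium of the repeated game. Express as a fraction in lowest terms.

4/15

One-period gain from deviating is 23 − 19 = 4. The loss is 19 − 8 = 11 in every subsequent period, with present value 11·δ/(1−δ).
Deviation is unprofitable when 11·δ/(1−δ) ≥ 4, i.e. δ/(1−δ) ≥ 4/11.
Equivalently δ ≥ 4/(4+11) = 4/15.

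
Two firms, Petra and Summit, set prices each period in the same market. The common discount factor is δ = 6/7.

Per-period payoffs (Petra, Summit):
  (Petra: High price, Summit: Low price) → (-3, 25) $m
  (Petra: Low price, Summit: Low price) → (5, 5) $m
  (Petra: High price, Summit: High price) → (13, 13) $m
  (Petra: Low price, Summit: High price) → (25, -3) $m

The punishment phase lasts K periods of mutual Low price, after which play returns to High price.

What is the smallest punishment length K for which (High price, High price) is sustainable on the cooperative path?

2

No profitable deviation requires (13−5)(δ+…+δ^K) ≥ 25−13, i.e. δ+…+δ^K ≥ 3/2 ≈ 1.5000.
With δ = 6/7, the partial sums are K=1: 0.8571, K=2: 1.5918.
K = 2 is the first length at which the sum reaches 1.5000.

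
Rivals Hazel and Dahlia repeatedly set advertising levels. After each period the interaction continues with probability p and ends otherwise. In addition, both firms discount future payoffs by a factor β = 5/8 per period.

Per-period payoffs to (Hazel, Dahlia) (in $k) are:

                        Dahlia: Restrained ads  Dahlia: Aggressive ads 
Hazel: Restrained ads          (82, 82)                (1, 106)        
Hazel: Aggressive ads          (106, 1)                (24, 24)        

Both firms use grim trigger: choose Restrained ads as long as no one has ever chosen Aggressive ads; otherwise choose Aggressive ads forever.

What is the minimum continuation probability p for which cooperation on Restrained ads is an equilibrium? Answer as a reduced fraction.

96/205

Expected continuation weight on next period's payoff is β·p = 5/8·p, which plays the role of the discount factor.
Cooperation requires 5/8·p ≥ (106−82)/(106−24) = 12/41, hence p ≥ 96/205.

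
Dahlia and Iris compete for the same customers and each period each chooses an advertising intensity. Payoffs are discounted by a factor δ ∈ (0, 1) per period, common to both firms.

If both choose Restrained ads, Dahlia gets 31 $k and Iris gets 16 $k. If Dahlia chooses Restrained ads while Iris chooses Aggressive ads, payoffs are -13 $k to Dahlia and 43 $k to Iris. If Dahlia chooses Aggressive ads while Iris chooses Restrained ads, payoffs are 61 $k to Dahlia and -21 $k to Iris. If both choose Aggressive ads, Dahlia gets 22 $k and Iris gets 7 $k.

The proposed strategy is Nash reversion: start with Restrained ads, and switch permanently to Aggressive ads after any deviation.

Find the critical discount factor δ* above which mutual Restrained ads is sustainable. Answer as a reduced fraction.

Dahlia: cooperation gives 31 each period; deviation gives 61 once then 22 forever.
  31/(1−δ) ≥ 61 + 22δ/(1−δ) ⇒ δ ≥ 30/39 = 10/13.
Iris: cooperation gives 16 each period; deviation gives 43 once then 7 forever.
  δ ≥ 27/36 = 3/4.
Both must hold, so the binding constraint is Dahlia's: δ ≥ 10/13.

10/13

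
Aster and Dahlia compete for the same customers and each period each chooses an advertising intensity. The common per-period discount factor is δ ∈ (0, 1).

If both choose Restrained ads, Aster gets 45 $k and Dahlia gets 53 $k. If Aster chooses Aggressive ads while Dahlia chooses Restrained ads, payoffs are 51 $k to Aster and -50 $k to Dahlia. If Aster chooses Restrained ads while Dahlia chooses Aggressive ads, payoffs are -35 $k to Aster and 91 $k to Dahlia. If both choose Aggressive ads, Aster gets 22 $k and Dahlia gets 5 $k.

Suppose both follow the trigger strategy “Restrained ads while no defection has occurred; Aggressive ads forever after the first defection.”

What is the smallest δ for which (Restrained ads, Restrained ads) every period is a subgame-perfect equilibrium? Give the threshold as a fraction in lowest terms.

Aster: cooperation gives 45 each period; deviation gives 51 once then 22 forever.
  45/(1−δ) ≥ 51 + 22δ/(1−δ) ⇒ δ ≥ 6/29.
Dahlia: cooperation gives 53 each period; deviation gives 91 once then 5 forever.
  δ ≥ 38/86 = 19/43.
Both must hold, so the binding constraint is Dahlia's: δ ≥ 19/43.

19/43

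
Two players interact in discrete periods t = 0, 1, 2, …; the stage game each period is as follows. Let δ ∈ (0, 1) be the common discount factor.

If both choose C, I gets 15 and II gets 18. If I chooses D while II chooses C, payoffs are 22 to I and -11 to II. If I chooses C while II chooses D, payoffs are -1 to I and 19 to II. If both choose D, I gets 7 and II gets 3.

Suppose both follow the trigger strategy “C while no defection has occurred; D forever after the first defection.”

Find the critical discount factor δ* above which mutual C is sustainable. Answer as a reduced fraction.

I's threshold: (22−15)/(22−7) = 7/15.
II's threshold: (19−18)/(19−3) = 1/16.
7/15 > 1/16, so I binds and δ* = 7/15.

7/15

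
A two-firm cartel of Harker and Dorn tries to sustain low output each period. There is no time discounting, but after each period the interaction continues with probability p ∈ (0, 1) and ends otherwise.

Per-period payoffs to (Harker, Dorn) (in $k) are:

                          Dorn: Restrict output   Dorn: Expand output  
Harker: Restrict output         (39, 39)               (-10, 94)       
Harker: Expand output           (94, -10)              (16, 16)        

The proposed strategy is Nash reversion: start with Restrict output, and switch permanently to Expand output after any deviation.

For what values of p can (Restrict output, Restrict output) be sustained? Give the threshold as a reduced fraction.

55/78

Expected cooperation value is 39 + p·39 + p²·39 + … = 39/(1−p); deviation gives 94 + p·16/(1−p).
39 ≥ 94(1−p) + 16p ⇒ 78p ≥ 55 ⇒ p ≥ 55/78.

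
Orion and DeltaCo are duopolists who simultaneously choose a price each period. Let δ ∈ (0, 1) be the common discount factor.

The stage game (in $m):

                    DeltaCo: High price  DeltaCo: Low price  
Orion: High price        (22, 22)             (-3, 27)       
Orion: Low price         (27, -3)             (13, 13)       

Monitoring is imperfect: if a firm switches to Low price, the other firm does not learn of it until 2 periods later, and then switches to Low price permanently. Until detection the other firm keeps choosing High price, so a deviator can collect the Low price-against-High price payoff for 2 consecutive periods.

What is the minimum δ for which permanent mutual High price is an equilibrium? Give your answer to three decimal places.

A deviator earns 27 for 2 periods, then 13 forever; cooperating earns 22 forever. Multiplying the IC by (1−δ):
22 ≥ 27(1−δ^2) + 13δ^2, so 14·δ^2 ≥ 5 and δ^2 ≥ 5/14.
δ ≥ (5/14)^(1/2) ≈ 0.598.

0.598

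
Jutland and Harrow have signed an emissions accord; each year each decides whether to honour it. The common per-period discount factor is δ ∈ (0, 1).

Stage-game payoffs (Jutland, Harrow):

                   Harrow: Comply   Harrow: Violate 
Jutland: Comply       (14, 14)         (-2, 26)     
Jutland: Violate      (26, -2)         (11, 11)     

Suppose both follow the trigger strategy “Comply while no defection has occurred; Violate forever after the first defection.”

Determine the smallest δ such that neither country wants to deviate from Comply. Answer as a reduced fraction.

4/5

One-period gain from deviating is 26 − 14 = 12. The loss is 14 − 11 = 3 in every subsequent period, with present value 3·δ/(1−δ).
Deviation is unprofitable when 3·δ/(1−δ) ≥ 12, i.e. δ/(1−δ) ≥ 4.
Equivalently δ ≥ 12/(12+3) = 4/5.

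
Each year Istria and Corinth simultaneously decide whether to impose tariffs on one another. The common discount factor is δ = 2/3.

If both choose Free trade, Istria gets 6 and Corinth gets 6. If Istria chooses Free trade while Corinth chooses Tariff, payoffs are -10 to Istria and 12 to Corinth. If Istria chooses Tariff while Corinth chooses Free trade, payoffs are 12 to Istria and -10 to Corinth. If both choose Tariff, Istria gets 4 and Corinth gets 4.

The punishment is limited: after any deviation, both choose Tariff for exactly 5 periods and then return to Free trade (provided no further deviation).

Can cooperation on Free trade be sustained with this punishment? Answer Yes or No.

No

IC: δ+…+δ^5 ≥ (12−6)/(6−4) = 3.
At δ = 2/3: partial sum = 1.7366 < 3.0000. Cooperation not sustainable.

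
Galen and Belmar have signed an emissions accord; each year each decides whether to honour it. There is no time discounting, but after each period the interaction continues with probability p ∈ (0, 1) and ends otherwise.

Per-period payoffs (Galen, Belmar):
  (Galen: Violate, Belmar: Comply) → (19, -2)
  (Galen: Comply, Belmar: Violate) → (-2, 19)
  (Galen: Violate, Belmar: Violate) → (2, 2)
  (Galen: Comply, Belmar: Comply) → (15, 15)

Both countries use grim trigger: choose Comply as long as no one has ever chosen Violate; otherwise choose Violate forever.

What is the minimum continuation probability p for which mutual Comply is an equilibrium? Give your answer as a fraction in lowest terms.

With no time discounting, the continuation probability p plays the role of the discount factor.
Grim-trigger IC: 15/(1−p) ≥ 19 + 2p/(1−p) ⇒ p ≥ (19−15)/(19−2) = 4/17.

4/17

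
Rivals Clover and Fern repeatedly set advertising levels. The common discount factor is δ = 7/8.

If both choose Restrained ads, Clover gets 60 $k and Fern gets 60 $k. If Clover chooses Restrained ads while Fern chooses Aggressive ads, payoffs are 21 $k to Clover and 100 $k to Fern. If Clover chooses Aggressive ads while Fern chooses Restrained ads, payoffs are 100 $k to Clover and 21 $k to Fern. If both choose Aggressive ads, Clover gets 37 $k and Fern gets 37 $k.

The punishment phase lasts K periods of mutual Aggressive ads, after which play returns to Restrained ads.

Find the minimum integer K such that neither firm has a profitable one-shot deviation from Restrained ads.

IC: δ(1−δ^K)/(1−δ) ≥ (100−60)/(60−37) = 40/23.
With δ = 7/8: need 1 − δ^K ≥ 40/23·(1−7/8)/(7/8), i.e. δ^K ≤ 0.7516.
Since (7/8)^2 = 0.7656 and (7/8)^3 = 0.6699, the smallest such K is 3.

3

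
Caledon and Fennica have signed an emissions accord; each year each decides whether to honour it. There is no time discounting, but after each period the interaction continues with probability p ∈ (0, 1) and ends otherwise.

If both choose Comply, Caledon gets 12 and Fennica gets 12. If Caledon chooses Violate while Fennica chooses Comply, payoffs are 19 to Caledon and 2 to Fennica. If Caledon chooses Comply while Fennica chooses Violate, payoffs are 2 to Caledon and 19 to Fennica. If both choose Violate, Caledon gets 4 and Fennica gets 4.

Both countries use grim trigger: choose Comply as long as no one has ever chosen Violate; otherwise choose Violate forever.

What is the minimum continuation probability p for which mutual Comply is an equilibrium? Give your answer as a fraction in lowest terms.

With no time discounting, the continuation probability p plays the role of the discount factor.
Grim-trigger IC: 12/(1−p) ≥ 19 + 4p/(1−p) ⇒ p ≥ (19−12)/(19−4) = 7/15.

7/15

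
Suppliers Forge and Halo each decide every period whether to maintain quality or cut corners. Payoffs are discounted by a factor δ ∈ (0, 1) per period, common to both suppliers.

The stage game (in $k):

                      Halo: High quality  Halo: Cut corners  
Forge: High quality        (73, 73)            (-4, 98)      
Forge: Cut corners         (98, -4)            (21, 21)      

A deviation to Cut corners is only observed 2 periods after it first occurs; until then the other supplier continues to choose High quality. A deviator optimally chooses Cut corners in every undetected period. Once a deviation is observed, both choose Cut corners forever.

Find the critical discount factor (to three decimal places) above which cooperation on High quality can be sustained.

0.570

The best deviation is to choose Cut corners for all 2 undetected periods, earning 98 each, then 21 forever once detected.
Deviation value: 98(1−δ^2)/(1−δ) + 21δ^2/(1−δ); cooperation value: 73/(1−δ).
IC: 73 ≥ 98(1−δ^2) + 21δ^2 = 98 − 77δ^2.
So δ^2 ≥ 25/77, giving δ ≥ (25/77)^(1/2) ≈ 0.570.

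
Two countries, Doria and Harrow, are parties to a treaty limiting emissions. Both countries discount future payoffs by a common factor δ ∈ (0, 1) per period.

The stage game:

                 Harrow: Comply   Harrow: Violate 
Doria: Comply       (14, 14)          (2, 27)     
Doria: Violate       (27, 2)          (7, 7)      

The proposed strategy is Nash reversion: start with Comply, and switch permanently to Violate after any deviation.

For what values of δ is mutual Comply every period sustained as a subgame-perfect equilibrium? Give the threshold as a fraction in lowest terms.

13/20

14/(1−δ) ≥ 27 + 7δ/(1−δ)
14 ≥ 27 − 20δ
δ ≥ 13/20.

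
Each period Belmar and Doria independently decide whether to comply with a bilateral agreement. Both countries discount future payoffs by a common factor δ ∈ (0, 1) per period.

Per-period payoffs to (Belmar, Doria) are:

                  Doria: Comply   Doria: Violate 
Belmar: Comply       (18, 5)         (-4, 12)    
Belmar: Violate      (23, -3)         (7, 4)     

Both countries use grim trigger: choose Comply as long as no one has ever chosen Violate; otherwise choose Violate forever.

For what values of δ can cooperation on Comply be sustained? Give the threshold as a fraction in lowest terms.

7/8

Belmar: cooperation gives 18 each period; deviation gives 23 once then 7 forever.
  18/(1−δ) ≥ 23 + 7δ/(1−δ) ⇒ δ ≥ 5/16.
Doria: cooperation gives 5 each period; deviation gives 12 once then 4 forever.
  δ ≥ 7/8.
Both must hold, so the binding constraint is Doria's: δ ≥ 7/8.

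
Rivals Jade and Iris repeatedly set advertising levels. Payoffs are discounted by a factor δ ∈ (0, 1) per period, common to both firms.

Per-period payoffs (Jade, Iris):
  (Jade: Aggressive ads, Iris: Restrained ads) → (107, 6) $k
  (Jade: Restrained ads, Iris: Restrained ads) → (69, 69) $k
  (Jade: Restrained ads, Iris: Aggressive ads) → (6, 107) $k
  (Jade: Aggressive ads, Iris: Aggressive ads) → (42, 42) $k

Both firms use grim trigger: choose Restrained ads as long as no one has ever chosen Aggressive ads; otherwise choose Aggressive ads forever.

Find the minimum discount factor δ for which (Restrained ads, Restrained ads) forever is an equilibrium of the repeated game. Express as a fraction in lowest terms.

38/65

One-period gain from deviating is 107 − 69 = 38. The loss is 69 − 42 = 27 in every subsequent period, with present value 27·δ/(1−δ).
Deviation is unprofitable when 27·δ/(1−δ) ≥ 38, i.e. δ/(1−δ) ≥ 38/27.
Equivalently δ ≥ 38/(38+27) = 38/65.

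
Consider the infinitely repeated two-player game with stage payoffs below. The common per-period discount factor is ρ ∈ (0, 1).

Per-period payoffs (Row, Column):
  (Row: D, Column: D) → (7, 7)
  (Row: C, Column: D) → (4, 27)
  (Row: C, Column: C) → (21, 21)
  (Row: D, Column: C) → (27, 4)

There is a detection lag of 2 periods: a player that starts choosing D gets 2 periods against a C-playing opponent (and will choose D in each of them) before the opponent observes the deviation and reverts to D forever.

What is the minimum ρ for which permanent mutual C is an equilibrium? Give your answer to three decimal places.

0.548

The best deviation is to choose D for all 2 undetected periods, earning 27 each, then 7 forever once detected.
Deviation value: 27(1−ρ^2)/(1−ρ) + 7ρ^2/(1−ρ); cooperation value: 21/(1−ρ).
IC: 21 ≥ 27(1−ρ^2) + 7ρ^2 = 27 − 20ρ^2.
So ρ^2 ≥ 6/20 = 3/10, giving ρ ≥ (3/10)^(1/2) ≈ 0.548.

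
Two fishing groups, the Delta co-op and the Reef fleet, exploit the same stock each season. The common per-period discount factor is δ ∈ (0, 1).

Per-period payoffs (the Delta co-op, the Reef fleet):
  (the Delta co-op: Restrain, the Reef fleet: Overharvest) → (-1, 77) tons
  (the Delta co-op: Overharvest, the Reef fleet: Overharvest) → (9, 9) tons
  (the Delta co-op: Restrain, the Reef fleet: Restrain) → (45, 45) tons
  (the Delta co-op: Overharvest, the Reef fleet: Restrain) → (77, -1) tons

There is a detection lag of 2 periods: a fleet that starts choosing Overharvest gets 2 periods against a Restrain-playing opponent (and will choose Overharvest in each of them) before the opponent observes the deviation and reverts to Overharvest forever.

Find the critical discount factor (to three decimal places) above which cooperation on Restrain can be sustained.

The best deviation is to choose Overharvest for all 2 undetected periods, earning 77 each, then 9 forever once detected.
Deviation value: 77(1−δ^2)/(1−δ) + 9δ^2/(1−δ); cooperation value: 45/(1−δ).
IC: 45 ≥ 77(1−δ^2) + 9δ^2 = 77 − 68δ^2.
So δ^2 ≥ 32/68 = 8/17, giving δ ≥ (8/17)^(1/2) ≈ 0.686.

0.686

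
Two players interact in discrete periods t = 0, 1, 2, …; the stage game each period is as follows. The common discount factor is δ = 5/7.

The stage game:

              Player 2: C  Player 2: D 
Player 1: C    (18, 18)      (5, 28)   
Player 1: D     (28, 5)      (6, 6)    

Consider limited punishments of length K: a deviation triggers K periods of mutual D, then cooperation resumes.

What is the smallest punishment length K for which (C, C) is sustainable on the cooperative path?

2

No profitable deviation requires (18−6)(δ+…+δ^K) ≥ 28−18, i.e. δ+…+δ^K ≥ 5/6 ≈ 0.8333.
With δ = 5/7, the partial sums are K=1: 0.7143, K=2: 1.2245.
K = 2 is the first length at which the sum reaches 0.8333.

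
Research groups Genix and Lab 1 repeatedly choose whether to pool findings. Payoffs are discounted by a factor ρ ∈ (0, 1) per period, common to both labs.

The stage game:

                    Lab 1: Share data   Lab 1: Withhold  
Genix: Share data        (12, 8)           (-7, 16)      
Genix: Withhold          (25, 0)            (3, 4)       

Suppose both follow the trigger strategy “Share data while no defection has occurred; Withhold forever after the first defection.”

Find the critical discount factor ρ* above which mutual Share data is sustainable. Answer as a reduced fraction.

For Genix: deviation gain 25−12 = 13, per-period punishment loss 12−3 = 9. IC gives ρ ≥ 13/22.
For Lab 1: gain 8, loss 4 per period, so ρ ≥ 8/12 = 2/3.
The tighter constraint is Lab 1's, so cooperation needs ρ ≥ 2/3.

2/3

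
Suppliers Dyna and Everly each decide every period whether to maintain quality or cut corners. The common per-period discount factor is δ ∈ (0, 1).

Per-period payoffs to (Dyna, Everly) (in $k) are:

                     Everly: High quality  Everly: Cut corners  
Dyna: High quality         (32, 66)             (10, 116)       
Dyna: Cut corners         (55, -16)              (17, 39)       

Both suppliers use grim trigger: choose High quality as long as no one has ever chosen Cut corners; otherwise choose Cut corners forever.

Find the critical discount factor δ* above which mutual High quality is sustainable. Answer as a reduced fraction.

Dyna's threshold: (55−32)/(55−17) = 23/38.
Everly's threshold: (116−66)/(116−39) = 50/77.
23/38 < 50/77, so Everly binds and δ* = 50/77.

50/77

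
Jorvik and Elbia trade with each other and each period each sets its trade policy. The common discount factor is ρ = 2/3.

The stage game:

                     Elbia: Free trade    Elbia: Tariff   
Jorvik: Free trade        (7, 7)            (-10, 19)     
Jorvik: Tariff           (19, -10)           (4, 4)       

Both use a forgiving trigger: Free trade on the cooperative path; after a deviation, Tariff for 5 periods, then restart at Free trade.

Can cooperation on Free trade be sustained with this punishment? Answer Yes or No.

No

Comparing payoff streams over the 6 periods until play realigns: cooperate → 7(1+ρ+…+ρ^5); deviate → 19 + 4(ρ+…+ρ^5).
Cooperation is sustained iff (7−4)(ρ+…+ρ^5) ≥ 19−7.
ρ+…+ρ^5 = 2/3·(1−(2/3)^5)/(1−2/3) = 1.7366, and (19−7)/(7−4) = 4.0000.
1.7366 < 4.0000, so cooperation is not sustainable.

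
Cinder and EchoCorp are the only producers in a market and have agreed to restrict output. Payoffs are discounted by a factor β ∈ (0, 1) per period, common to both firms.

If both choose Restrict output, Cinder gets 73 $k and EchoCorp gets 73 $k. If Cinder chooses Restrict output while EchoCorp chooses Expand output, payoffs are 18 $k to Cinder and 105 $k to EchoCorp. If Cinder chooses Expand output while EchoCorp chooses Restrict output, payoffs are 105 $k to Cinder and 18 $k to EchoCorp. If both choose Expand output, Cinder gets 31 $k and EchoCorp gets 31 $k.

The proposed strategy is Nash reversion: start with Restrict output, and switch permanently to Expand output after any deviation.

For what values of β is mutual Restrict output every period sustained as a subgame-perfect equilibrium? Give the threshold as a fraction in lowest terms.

16/37

One-period gain from deviating is 105 − 73 = 32. The loss is 73 − 31 = 42 in every subsequent period, with present value 42·β/(1−β).
Deviation is unprofitable when 42·β/(1−β) ≥ 32, i.e. β/(1−β) ≥ 16/21.
Equivalently β ≥ 32/(32+42) = 16/37.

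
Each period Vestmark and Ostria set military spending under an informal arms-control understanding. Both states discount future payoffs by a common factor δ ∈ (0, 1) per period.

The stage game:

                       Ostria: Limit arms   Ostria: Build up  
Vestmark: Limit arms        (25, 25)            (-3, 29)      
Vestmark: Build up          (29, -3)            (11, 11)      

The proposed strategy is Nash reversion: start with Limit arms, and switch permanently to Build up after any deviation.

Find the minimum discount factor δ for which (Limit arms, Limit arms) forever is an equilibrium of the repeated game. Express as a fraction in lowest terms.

One-period gain from deviating is 29 − 25 = 4. The loss is 25 − 11 = 14 in every subsequent period, with present value 14·δ/(1−δ).
Deviation is unprofitable when 14·δ/(1−δ) ≥ 4, i.e. δ/(1−δ) ≥ 2/7.
Equivalently δ ≥ 4/(4+14) = 2/9.

2/9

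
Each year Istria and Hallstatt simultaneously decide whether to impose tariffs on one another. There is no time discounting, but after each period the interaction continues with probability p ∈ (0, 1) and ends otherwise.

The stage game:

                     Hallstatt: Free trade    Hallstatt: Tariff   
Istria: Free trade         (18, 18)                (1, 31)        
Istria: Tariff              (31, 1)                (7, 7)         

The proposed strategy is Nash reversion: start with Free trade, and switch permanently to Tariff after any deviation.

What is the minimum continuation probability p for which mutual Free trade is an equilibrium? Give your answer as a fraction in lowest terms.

Expected cooperation value is 18 + p·18 + p²·18 + … = 18/(1−p); deviation gives 31 + p·7/(1−p).
18 ≥ 31(1−p) + 7p ⇒ 24p ≥ 13 ⇒ p ≥ 13/24.

13/24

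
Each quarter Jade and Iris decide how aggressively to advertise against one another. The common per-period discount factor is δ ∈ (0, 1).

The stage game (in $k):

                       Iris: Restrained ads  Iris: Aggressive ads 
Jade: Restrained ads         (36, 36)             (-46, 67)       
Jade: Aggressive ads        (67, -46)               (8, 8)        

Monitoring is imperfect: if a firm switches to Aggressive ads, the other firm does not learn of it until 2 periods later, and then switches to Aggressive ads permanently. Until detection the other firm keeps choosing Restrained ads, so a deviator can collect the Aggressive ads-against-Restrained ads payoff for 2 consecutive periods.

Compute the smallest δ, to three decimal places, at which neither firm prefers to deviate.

0.725

Deviating for the 2 undetected periods gains 67−36 = 31 per period over cooperation, then loses 36−8 = 28 per period forever once punishment starts.
Gain: 31(1 + δ + … + δ^1); loss: 28·δ^2/(1−δ).
No profitable deviation ⇔ 31(1−δ^2) ≤ 28·δ^2, i.e. δ^2 ≥ 31/(31+28) = 31/59.
Hence δ ≥ (31/59)^(1/2) ≈ 0.725.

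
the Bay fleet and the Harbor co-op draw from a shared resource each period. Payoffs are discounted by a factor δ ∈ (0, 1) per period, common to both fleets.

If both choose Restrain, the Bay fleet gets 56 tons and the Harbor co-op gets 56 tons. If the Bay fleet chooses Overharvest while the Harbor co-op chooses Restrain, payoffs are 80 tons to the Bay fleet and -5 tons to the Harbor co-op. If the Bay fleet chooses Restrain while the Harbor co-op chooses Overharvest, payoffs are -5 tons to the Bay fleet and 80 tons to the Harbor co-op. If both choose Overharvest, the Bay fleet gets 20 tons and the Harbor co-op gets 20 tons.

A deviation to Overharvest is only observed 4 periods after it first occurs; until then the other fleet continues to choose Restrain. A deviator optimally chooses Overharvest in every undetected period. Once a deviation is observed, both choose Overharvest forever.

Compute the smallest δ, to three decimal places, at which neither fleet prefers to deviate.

Deviating for the 4 undetected periods gains 80−56 = 24 per period over cooperation, then loses 56−20 = 36 per period forever once punishment starts.
Gain: 24(1 + δ + … + δ^3); loss: 36·δ^4/(1−δ).
No profitable deviation ⇔ 24(1−δ^4) ≤ 36·δ^4, i.e. δ^4 ≥ 24/(24+36) = 2/5.
Hence δ ≥ (2/5)^(1/4) ≈ 0.795.

0.795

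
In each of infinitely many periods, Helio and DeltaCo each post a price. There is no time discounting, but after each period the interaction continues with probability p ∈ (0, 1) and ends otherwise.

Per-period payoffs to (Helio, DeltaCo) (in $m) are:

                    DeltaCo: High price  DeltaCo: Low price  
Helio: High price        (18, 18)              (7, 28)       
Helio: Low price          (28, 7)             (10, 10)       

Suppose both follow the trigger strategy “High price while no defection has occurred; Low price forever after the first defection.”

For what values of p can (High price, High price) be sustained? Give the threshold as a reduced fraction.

5/9

Expected cooperation value is 18 + p·18 + p²·18 + … = 18/(1−p); deviation gives 28 + p·10/(1−p).
18 ≥ 28(1−p) + 10p ⇒ 18p ≥ 10 ⇒ p ≥ 10/18 = 5/9.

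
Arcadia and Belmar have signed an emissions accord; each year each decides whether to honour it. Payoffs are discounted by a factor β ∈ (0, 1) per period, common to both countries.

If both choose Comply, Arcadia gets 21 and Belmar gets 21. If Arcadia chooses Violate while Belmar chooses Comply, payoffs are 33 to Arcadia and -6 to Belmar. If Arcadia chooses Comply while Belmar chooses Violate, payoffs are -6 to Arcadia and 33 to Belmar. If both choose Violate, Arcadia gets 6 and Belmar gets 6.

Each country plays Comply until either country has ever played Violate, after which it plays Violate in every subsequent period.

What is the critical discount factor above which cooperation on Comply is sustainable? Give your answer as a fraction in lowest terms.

4/9

21/(1−β) ≥ 33 + 6β/(1−β)
21 ≥ 33 − 27β
β ≥ 12/27 = 4/9.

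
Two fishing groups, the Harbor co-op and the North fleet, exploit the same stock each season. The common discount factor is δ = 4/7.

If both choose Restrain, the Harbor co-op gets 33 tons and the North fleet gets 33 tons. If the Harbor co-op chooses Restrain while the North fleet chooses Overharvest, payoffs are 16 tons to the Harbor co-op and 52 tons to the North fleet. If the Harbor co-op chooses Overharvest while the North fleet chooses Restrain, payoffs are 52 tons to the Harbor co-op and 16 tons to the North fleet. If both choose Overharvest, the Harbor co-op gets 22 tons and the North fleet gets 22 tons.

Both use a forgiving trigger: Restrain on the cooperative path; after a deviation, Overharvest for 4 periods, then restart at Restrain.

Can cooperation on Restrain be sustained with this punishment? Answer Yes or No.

A one-shot deviation gives 52 now, then 22 for 4 periods, then back to 33.
Gain from deviating: (52−33) today; loss: (33−22) in each of the next 4 periods.
No-deviation condition: (33−22)(δ+…+δ^4) ≥ 52−33, i.e. δ+…+δ^4 ≥ 19/11.
At δ = 4/7: δ+…+δ^4 = 1.1912 < 1.7273.
So cooperation is not sustainable.

No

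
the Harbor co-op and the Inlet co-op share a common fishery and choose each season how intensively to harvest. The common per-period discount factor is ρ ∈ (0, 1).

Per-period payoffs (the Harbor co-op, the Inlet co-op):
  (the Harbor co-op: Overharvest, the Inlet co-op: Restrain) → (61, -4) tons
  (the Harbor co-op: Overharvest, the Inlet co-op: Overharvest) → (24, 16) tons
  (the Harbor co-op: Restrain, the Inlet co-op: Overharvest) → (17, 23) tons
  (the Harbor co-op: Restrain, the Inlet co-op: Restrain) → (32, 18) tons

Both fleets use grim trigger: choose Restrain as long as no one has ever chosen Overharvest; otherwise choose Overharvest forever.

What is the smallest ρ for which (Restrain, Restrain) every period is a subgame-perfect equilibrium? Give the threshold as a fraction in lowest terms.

the Harbor co-op's threshold: (61−32)/(61−24) = 29/37.
the Inlet co-op's threshold: (23−18)/(23−16) = 5/7.
29/37 > 5/7, so the Harbor co-op binds and ρ* = 29/37.

29/37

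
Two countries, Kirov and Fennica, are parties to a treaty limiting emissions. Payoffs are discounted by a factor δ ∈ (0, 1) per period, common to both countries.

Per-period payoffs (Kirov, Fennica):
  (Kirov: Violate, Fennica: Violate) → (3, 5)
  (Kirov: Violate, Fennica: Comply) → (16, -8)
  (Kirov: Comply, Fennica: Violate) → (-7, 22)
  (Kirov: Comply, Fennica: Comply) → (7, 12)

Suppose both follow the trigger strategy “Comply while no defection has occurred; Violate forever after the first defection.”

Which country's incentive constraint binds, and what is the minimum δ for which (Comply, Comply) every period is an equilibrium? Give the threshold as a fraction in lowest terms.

Kirov: cooperation gives 7 each period; deviation gives 16 once then 3 forever.
  7/(1−δ) ≥ 16 + 3δ/(1−δ) ⇒ δ ≥ 9/13.
Fennica: cooperation gives 12 each period; deviation gives 22 once then 5 forever.
  δ ≥ 10/17.
Both must hold, so the binding constraint is Kirov's: δ ≥ 9/13.

Kirov; δ ≥ 9/13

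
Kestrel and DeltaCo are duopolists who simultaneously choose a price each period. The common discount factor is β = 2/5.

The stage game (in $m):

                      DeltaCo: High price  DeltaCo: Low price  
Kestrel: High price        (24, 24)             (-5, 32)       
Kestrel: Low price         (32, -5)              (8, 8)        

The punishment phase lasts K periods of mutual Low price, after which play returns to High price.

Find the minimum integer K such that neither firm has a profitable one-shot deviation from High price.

Need Σ_{k=1}^{K} β^k ≥ (32−24)/(24−8) = 0.5000 at β = 2/5.
At K = 1 the sum is 0.4000 < 0.5000; at K = 2 it is 0.5600 ≥ 0.5000.
So the minimum punishment length is K = 2.

2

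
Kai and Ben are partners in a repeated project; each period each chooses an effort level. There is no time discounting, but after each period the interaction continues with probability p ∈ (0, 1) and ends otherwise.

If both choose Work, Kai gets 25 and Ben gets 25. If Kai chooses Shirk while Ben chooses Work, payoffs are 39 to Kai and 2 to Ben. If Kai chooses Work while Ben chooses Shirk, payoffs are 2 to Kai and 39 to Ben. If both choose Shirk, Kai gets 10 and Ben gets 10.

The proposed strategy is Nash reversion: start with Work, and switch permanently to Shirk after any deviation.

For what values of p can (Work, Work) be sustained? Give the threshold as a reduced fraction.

14/29

With no time discounting, the continuation probability p plays the role of the discount factor.
Grim-trigger IC: 25/(1−p) ≥ 39 + 10p/(1−p) ⇒ p ≥ (39−25)/(39−10) = 14/29.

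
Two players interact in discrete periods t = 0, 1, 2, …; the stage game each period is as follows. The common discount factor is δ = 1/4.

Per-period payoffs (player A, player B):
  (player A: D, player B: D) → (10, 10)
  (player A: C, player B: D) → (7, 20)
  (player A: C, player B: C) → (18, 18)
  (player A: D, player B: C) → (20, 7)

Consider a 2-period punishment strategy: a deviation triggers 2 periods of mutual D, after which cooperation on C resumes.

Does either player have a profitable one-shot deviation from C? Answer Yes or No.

No

Comparing payoff streams over the 3 periods until play realigns: cooperate → 18(1+δ+…+δ^2); deviate → 20 + 10(δ+…+δ^2).
Cooperation is sustained iff (18−10)(δ+…+δ^2) ≥ 20−18.
δ+…+δ^2 = 1/4·(1−(1/4)^2)/(1−1/4) = 0.3125, and (20−18)/(18−10) = 0.2500.
0.3125 ≥ 0.2500, so cooperation is sustainable.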